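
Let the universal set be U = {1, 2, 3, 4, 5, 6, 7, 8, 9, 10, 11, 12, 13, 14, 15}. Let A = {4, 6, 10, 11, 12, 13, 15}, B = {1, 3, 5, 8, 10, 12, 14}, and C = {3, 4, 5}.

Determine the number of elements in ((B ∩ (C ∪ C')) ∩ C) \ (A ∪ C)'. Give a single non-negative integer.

C' = {1, 2, 6, 7, 8, 9, 10, 11, 12, 13, 14, 15}
C ∪ C' = {1, 2, 3, 4, 5, 6, 7, 8, 9, 10, 11, 12, 13, 14, 15}
B ∩ (C ∪ C') = {1, 3, 5, 8, 10, 12, 14}
(B ∩ (C ∪ C')) ∩ C = {3, 5}
A ∪ C = {3, 4, 5, 6, 10, 11, 12, 13, 15}
(A ∪ C)' = {1, 2, 7, 8, 9, 14}
((B ∩ (C ∪ C')) ∩ C) \ (A ∪ C)' = {3, 5}
|((B ∩ (C ∪ C')) ∩ C) \ (A ∪ C)'| = 2

2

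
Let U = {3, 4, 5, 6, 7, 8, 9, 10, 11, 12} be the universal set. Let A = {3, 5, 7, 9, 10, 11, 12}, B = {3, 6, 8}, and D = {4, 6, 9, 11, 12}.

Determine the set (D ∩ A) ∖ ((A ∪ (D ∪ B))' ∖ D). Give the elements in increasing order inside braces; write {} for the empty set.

D ∩ A = {9, 11, 12}
D ∪ B = {3, 4, 6, 8, 9, 11, 12}
A ∪ (D ∪ B) = {3, 4, 5, 6, 7, 8, 9, 10, 11, 12}
(A ∪ (D ∪ B))' = {}
(A ∪ (D ∪ B))' ∖ D = {}
(D ∩ A) ∖ ((A ∪ (D ∪ B))' ∖ D) = {9, 11, 12}

{9, 11, 12}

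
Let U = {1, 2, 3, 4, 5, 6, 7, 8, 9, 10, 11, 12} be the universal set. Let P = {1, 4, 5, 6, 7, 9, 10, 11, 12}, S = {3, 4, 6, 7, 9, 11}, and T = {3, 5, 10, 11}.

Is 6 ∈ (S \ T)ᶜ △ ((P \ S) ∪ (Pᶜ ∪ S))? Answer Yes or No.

6 ∈ S and 6 ∉ T, so 6 ∈ S \ T
6 ∉ (S \ T)ᶜ since 6 ∈ (S \ T)
6 ∈ P and 6 ∈ S, so 6 ∉ P \ S
6 ∈ P, so 6 ∉ Pᶜ
6 ∉ Pᶜ and 6 ∈ S, so 6 ∈ Pᶜ ∪ S
6 ∉ (P \ S) and 6 ∈ (Pᶜ ∪ S), so 6 ∈ (P \ S) ∪ (Pᶜ ∪ S)
6 ∉ (S \ T)ᶜ and 6 ∈ ((P \ S) ∪ (Pᶜ ∪ S)), so 6 ∈ (S \ T)ᶜ △ ((P \ S) ∪ (Pᶜ ∪ S))

Yes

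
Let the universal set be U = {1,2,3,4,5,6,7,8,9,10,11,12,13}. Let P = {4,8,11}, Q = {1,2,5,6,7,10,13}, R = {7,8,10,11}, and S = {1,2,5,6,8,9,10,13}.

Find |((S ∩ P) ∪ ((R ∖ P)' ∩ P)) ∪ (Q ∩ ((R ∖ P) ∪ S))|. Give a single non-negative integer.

10

S ∩ P = {8}
R ∖ P = {7,10}
(R ∖ P)' = {1,2,3,4,5,6,8,9,11,12,13}
(R ∖ P)' ∩ P = {4,8,11}
(S ∩ P) ∪ ((R ∖ P)' ∩ P) = {4,8,11}
(R ∖ P) ∪ S = {1,2,5,6,7,8,9,10,13}
Q ∩ ((R ∖ P) ∪ S) = {1,2,5,6,7,10,13}
((S ∩ P) ∪ ((R ∖ P)' ∩ P)) ∪ (Q ∩ ((R ∖ P) ∪ S)) = {1,2,4,5,6,7,8,10,11,13}
|((S ∩ P) ∪ ((R ∖ P)' ∩ P)) ∪ (Q ∩ ((R ∖ P) ∪ S))| = 10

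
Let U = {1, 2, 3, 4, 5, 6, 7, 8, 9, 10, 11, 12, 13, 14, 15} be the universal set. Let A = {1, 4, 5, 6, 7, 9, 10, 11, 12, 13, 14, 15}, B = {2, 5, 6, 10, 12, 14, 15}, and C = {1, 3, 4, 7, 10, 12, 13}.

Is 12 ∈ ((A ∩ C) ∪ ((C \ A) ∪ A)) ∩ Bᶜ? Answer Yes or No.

12 ∈ A and 12 ∈ C, so 12 ∈ A ∩ C
12 ∈ C and 12 ∈ A, so 12 ∉ C \ A
12 ∉ (C \ A) and 12 ∈ A, so 12 ∈ (C \ A) ∪ A
12 ∈ (A ∩ C) and 12 ∈ ((C \ A) ∪ A), so 12 ∈ (A ∩ C) ∪ ((C \ A) ∪ A)
12 ∈ B, so 12 ∉ Bᶜ
12 ∈ ((A ∩ C) ∪ ((C \ A) ∪ A)) and 12 ∉ Bᶜ, so 12 ∉ ((A ∩ C) ∪ ((C \ A) ∪ A)) ∩ Bᶜ

No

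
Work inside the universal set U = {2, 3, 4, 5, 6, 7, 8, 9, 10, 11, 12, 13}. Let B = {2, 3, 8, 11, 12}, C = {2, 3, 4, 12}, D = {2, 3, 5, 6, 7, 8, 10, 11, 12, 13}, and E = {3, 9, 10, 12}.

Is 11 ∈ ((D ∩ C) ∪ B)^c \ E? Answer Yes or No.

11 ∈ D and 11 ∉ C, so 11 ∉ D ∩ C
11 ∉ (D ∩ C) and 11 ∈ B, so 11 ∈ (D ∩ C) ∪ B
11 ∉ ((D ∩ C) ∪ B)^c since 11 ∈ ((D ∩ C) ∪ B)
11 ∉ ((D ∩ C) ∪ B)^c and 11 ∉ E, so 11 ∉ ((D ∩ C) ∪ B)^c \ E

No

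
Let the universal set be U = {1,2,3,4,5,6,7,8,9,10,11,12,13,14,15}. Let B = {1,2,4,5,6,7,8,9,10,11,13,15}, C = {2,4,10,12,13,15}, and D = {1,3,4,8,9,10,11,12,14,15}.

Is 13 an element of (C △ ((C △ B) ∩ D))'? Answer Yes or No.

13 ∈ C and 13 ∈ B, so 13 ∉ C △ B
13 ∉ (C △ B) and 13 ∉ D, so 13 ∉ (C △ B) ∩ D
13 ∈ C and 13 ∉ ((C △ B) ∩ D), so 13 ∈ C △ ((C △ B) ∩ D)
13 ∉ (C △ ((C △ B) ∩ D))' since 13 ∈ (C △ ((C △ B) ∩ D))

No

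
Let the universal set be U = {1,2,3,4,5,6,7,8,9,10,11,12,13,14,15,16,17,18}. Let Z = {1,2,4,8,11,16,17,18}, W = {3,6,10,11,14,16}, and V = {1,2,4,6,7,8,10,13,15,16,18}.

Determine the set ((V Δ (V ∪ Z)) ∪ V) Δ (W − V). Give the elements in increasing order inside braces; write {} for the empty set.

{1,2,3,4,6,7,8,10,13,14,15,16,17,18}

V ∪ Z = {1,2,4,6,7,8,10,11,13,15,16,17,18}
V Δ (V ∪ Z) = {11,17}
(V Δ (V ∪ Z)) ∪ V = {1,2,4,6,7,8,10,11,13,15,16,17,18}
W − V = {3,11,14}
((V Δ (V ∪ Z)) ∪ V) Δ (W − V) = {1,2,3,4,6,7,8,10,13,14,15,16,17,18}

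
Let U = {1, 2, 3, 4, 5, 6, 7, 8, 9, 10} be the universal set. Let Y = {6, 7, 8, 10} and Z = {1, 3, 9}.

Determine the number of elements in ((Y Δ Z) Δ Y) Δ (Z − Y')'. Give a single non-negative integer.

Y Δ Z = {1, 3, 6, 7, 8, 9, 10}
(Y Δ Z) Δ Y = {1, 3, 9}
Y' = {1, 2, 3, 4, 5, 9}
Z − Y' = {}
(Z − Y')' = {1, 2, 3, 4, 5, 6, 7, 8, 9, 10}
((Y Δ Z) Δ Y) Δ (Z − Y')' = {2, 4, 5, 6, 7, 8, 10}
|((Y Δ Z) Δ Y) Δ (Z − Y')'| = 7

7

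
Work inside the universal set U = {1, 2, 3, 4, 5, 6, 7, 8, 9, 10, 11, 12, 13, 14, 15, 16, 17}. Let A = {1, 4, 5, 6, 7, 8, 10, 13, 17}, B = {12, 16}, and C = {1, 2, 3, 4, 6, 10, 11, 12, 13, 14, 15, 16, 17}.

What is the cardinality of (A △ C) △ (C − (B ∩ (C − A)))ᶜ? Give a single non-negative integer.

A △ C = {2, 3, 5, 7, 8, 11, 12, 14, 15, 16}
C − A = {2, 3, 11, 12, 14, 15, 16}
B ∩ (C − A) = {12, 16}
C − (B ∩ (C − A)) = {1, 2, 3, 4, 6, 10, 11, 13, 14, 15, 17}
(C − (B ∩ (C − A)))ᶜ = {5, 7, 8, 9, 12, 16}
(A △ C) △ (C − (B ∩ (C − A)))ᶜ = {2, 3, 9, 11, 14, 15}
|(A △ C) △ (C − (B ∩ (C − A)))ᶜ| = 6

6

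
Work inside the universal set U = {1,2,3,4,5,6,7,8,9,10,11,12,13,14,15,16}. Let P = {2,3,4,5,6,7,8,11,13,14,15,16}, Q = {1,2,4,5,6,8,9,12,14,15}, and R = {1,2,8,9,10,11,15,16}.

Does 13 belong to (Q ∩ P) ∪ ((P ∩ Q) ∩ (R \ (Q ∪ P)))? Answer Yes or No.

13 ∉ Q and 13 ∈ P, so 13 ∉ Q ∩ P
13 ∈ P and 13 ∉ Q, so 13 ∉ P ∩ Q
13 ∉ Q and 13 ∈ P, so 13 ∈ Q ∪ P
13 ∉ R and 13 ∈ (Q ∪ P), so 13 ∉ R \ (Q ∪ P)
13 ∉ (P ∩ Q) and 13 ∉ (R \ (Q ∪ P)), so 13 ∉ (P ∩ Q) ∩ (R \ (Q ∪ P))
13 ∉ (Q ∩ P) and 13 ∉ ((P ∩ Q) ∩ (R \ (Q ∪ P))), so 13 ∉ (Q ∩ P) ∪ ((P ∩ Q) ∩ (R \ (Q ∪ P)))

No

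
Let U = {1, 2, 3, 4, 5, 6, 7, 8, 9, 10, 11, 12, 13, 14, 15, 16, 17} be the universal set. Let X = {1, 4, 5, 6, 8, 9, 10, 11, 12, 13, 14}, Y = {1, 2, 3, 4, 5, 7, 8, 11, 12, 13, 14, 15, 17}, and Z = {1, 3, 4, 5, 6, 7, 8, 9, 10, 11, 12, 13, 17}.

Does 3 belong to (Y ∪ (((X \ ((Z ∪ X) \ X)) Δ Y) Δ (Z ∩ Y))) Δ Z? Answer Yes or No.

No

3 ∈ Z and 3 ∉ X, so 3 ∈ Z ∪ X
3 ∈ (Z ∪ X) and 3 ∉ X, so 3 ∈ (Z ∪ X) \ X
3 ∉ X and 3 ∈ ((Z ∪ X) \ X), so 3 ∉ X \ ((Z ∪ X) \ X)
3 ∉ (X \ ((Z ∪ X) \ X)) and 3 ∈ Y, so 3 ∈ (X \ ((Z ∪ X) \ X)) Δ Y
3 ∈ Z and 3 ∈ Y, so 3 ∈ Z ∩ Y
3 ∈ ((X \ ((Z ∪ X) \ X)) Δ Y) and 3 ∈ (Z ∩ Y), so 3 ∉ ((X \ ((Z ∪ X) \ X)) Δ Y) Δ (Z ∩ Y)
3 ∈ Y and 3 ∉ (((X \ ((Z ∪ X) \ X)) Δ Y) Δ (Z ∩ Y)), so 3 ∈ Y ∪ (((X \ ((Z ∪ X) \ X)) Δ Y) Δ (Z ∩ Y))
3 ∈ (Y ∪ (((X \ ((Z ∪ X) \ X)) Δ Y) Δ (Z ∩ Y))) and 3 ∈ Z, so 3 ∉ (Y ∪ (((X \ ((Z ∪ X) \ X)) Δ Y) Δ (Z ∩ Y))) Δ Z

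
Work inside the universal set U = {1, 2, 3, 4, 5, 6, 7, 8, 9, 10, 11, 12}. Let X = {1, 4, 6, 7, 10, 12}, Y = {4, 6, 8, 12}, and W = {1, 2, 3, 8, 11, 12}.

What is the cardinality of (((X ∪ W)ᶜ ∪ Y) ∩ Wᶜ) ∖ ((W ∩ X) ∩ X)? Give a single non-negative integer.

X ∪ W = {1, 2, 3, 4, 6, 7, 8, 10, 11, 12}
(X ∪ W)ᶜ = {5, 9}
(X ∪ W)ᶜ ∪ Y = {4, 5, 6, 8, 9, 12}
Wᶜ = {4, 5, 6, 7, 9, 10}
((X ∪ W)ᶜ ∪ Y) ∩ Wᶜ = {4, 5, 6, 9}
W ∩ X = {1, 12}
(W ∩ X) ∩ X = {1, 12}
(((X ∪ W)ᶜ ∪ Y) ∩ Wᶜ) ∖ ((W ∩ X) ∩ X) = {4, 5, 6, 9}
|(((X ∪ W)ᶜ ∪ Y) ∩ Wᶜ) ∖ ((W ∩ X) ∩ X)| = 4

4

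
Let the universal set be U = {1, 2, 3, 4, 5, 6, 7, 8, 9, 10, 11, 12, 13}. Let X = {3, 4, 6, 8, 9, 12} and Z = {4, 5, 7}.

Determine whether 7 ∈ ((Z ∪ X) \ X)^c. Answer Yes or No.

7 ∈ Z and 7 ∉ X, so 7 ∈ Z ∪ X
7 ∈ (Z ∪ X) and 7 ∉ X, so 7 ∈ (Z ∪ X) \ X
7 ∉ ((Z ∪ X) \ X)^c since 7 ∈ ((Z ∪ X) \ X)

No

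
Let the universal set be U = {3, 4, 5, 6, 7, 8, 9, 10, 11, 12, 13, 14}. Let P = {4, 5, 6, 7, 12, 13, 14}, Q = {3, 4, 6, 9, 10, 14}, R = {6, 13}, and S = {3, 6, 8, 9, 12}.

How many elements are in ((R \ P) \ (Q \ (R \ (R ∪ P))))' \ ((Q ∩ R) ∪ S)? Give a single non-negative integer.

R \ P = {}
R ∪ P = {4, 5, 6, 7, 12, 13, 14}
R \ (R ∪ P) = {}
Q \ (R \ (R ∪ P)) = {3, 4, 6, 9, 10, 14}
(R \ P) \ (Q \ (R \ (R ∪ P))) = {}
((R \ P) \ (Q \ (R \ (R ∪ P))))' = {3, 4, 5, 6, 7, 8, 9, 10, 11, 12, 13, 14}
Q ∩ R = {6}
(Q ∩ R) ∪ S = {3, 6, 8, 9, 12}
((R \ P) \ (Q \ (R \ (R ∪ P))))' \ ((Q ∩ R) ∪ S) = {4, 5, 7, 10, 11, 13, 14}
|((R \ P) \ (Q \ (R \ (R ∪ P))))' \ ((Q ∩ R) ∪ S)| = 7

7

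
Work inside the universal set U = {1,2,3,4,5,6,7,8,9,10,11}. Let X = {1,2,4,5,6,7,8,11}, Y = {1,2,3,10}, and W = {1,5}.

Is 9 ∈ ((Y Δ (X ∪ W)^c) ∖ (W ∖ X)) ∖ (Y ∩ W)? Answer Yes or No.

Yes

9 ∉ X and 9 ∉ W, so 9 ∉ X ∪ W
9 ∈ (X ∪ W)^c since 9 ∉ (X ∪ W)
9 ∉ Y and 9 ∈ (X ∪ W)^c, so 9 ∈ Y Δ (X ∪ W)^c
9 ∉ W and 9 ∉ X, so 9 ∉ W ∖ X
9 ∈ (Y Δ (X ∪ W)^c) and 9 ∉ (W ∖ X), so 9 ∈ (Y Δ (X ∪ W)^c) ∖ (W ∖ X)
9 ∉ Y and 9 ∉ W, so 9 ∉ Y ∩ W
9 ∈ ((Y Δ (X ∪ W)^c) ∖ (W ∖ X)) and 9 ∉ (Y ∩ W), so 9 ∈ ((Y Δ (X ∪ W)^c) ∖ (W ∖ X)) ∖ (Y ∩ W)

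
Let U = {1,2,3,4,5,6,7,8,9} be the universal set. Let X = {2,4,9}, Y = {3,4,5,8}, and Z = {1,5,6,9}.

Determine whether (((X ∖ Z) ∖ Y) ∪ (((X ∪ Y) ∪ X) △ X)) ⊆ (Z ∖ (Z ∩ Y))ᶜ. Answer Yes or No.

X ∖ Z = {2,4}
(X ∖ Z) ∖ Y = {2}
X ∪ Y = {2,3,4,5,8,9}
(X ∪ Y) ∪ X = {2,3,4,5,8,9}
((X ∪ Y) ∪ X) △ X = {3,5,8}
((X ∖ Z) ∖ Y) ∪ (((X ∪ Y) ∪ X) △ X) = {2,3,5,8}
Z ∩ Y = {5}
Z ∖ (Z ∩ Y) = {1,6,9}
(Z ∖ (Z ∩ Y))ᶜ = {2,3,4,5,7,8}
Every element of {2,3,5,8} is in {2,3,4,5,7,8}, so ((X ∖ Z) ∖ Y) ∪ (((X ∪ Y) ∪ X) △ X) ⊆ (Z ∖ (Z ∩ Y))ᶜ.

Yes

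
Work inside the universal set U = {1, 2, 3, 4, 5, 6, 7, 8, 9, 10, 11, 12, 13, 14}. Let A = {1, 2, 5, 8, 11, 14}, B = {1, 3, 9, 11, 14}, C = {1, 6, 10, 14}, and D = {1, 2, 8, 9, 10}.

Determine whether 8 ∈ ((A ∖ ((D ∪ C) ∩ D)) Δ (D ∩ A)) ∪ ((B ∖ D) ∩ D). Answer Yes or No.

8 ∈ D and 8 ∉ C, so 8 ∈ D ∪ C
8 ∈ (D ∪ C) and 8 ∈ D, so 8 ∈ (D ∪ C) ∩ D
8 ∈ A and 8 ∈ ((D ∪ C) ∩ D), so 8 ∉ A ∖ ((D ∪ C) ∩ D)
8 ∈ D and 8 ∈ A, so 8 ∈ D ∩ A
8 ∉ (A ∖ ((D ∪ C) ∩ D)) and 8 ∈ (D ∩ A), so 8 ∈ (A ∖ ((D ∪ C) ∩ D)) Δ (D ∩ A)
8 ∉ B and 8 ∈ D, so 8 ∉ B ∖ D
8 ∉ (B ∖ D) and 8 ∈ D, so 8 ∉ (B ∖ D) ∩ D
8 ∈ ((A ∖ ((D ∪ C) ∩ D)) Δ (D ∩ A)) and 8 ∉ ((B ∖ D) ∩ D), so 8 ∈ ((A ∖ ((D ∪ C) ∩ D)) Δ (D ∩ A)) ∪ ((B ∖ D) ∩ D)

Yes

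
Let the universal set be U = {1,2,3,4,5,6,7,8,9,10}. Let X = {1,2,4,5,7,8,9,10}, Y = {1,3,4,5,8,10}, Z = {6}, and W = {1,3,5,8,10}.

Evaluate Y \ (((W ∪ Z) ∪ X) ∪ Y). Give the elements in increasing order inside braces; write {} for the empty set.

{}

W ∪ Z = {1,3,5,6,8,10}
(W ∪ Z) ∪ X = {1,2,3,4,5,6,7,8,9,10}
((W ∪ Z) ∪ X) ∪ Y = {1,2,3,4,5,6,7,8,9,10}
Y \ (((W ∪ Z) ∪ X) ∪ Y) = {}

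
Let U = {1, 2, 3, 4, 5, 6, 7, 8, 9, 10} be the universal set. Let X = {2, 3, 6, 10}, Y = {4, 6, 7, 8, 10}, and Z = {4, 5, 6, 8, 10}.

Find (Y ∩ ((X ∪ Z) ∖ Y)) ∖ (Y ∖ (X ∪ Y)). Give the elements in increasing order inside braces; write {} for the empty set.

X ∪ Z = {2, 3, 4, 5, 6, 8, 10}
(X ∪ Z) ∖ Y = {2, 3, 5}
Y ∩ ((X ∪ Z) ∖ Y) = {}
X ∪ Y = {2, 3, 4, 6, 7, 8, 10}
Y ∖ (X ∪ Y) = {}
(Y ∩ ((X ∪ Z) ∖ Y)) ∖ (Y ∖ (X ∪ Y)) = {}

{}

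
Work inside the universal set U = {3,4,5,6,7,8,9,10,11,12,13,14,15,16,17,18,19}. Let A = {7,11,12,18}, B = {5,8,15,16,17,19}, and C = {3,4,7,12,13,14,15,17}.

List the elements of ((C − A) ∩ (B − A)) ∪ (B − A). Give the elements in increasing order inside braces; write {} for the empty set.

C − A = {3,4,13,14,15,17}
B − A = {5,8,15,16,17,19}
(C − A) ∩ (B − A) = {15,17}
((C − A) ∩ (B − A)) ∪ (B − A) = {5,8,15,16,17,19}

{5,8,15,16,17,19}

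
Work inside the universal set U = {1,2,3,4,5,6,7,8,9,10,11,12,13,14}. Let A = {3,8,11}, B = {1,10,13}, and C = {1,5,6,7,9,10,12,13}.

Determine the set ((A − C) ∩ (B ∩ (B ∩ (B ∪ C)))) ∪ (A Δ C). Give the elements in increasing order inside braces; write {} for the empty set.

A − C = {3,8,11}
B ∪ C = {1,5,6,7,9,10,12,13}
B ∩ (B ∪ C) = {1,10,13}
B ∩ (B ∩ (B ∪ C)) = {1,10,13}
(A − C) ∩ (B ∩ (B ∩ (B ∪ C))) = {}
A Δ C = {1,3,5,6,7,8,9,10,11,12,13}
((A − C) ∩ (B ∩ (B ∩ (B ∪ C)))) ∪ (A Δ C) = {1,3,5,6,7,8,9,10,11,12,13}

{1,3,5,6,7,8,9,10,11,12,13}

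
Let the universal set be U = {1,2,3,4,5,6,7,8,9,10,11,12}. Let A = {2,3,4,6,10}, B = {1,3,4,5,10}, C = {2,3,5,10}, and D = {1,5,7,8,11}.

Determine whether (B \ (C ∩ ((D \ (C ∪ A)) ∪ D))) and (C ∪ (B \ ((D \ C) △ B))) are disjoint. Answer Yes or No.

No

C ∪ A = {2,3,4,5,6,10}
D \ (C ∪ A) = {1,7,8,11}
(D \ (C ∪ A)) ∪ D = {1,5,7,8,11}
C ∩ ((D \ (C ∪ A)) ∪ D) = {5}
B \ (C ∩ ((D \ (C ∪ A)) ∪ D)) = {1,3,4,10}
D \ C = {1,7,8,11}
(D \ C) △ B = {3,4,5,7,8,10,11}
B \ ((D \ C) △ B) = {1}
C ∪ (B \ ((D \ C) △ B)) = {1,2,3,5,10}
1 lies in both, so they are not disjoint.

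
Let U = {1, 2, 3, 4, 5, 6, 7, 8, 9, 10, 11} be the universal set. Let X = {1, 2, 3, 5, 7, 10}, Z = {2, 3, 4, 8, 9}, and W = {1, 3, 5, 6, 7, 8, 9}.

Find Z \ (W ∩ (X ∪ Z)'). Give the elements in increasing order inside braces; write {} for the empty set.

X ∪ Z = {1, 2, 3, 4, 5, 7, 8, 9, 10}
(X ∪ Z)' = {6, 11}
W ∩ (X ∪ Z)' = {6}
Z \ (W ∩ (X ∪ Z)') = {2, 3, 4, 8, 9}

{2, 3, 4, 8, 9}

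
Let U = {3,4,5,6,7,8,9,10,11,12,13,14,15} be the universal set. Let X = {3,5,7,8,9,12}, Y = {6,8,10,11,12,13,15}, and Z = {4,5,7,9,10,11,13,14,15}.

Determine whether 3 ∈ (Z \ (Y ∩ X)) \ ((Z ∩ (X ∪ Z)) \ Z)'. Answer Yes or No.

3 ∉ Y and 3 ∈ X, so 3 ∉ Y ∩ X
3 ∉ Z and 3 ∉ (Y ∩ X), so 3 ∉ Z \ (Y ∩ X)
3 ∈ X and 3 ∉ Z, so 3 ∈ X ∪ Z
3 ∉ Z and 3 ∈ (X ∪ Z), so 3 ∉ Z ∩ (X ∪ Z)
3 ∉ (Z ∩ (X ∪ Z)) and 3 ∉ Z, so 3 ∉ (Z ∩ (X ∪ Z)) \ Z
3 ∈ ((Z ∩ (X ∪ Z)) \ Z)' since 3 ∉ ((Z ∩ (X ∪ Z)) \ Z)
3 ∉ (Z \ (Y ∩ X)) and 3 ∈ ((Z ∩ (X ∪ Z)) \ Z)', so 3 ∉ (Z \ (Y ∩ X)) \ ((Z ∩ (X ∪ Z)) \ Z)'

No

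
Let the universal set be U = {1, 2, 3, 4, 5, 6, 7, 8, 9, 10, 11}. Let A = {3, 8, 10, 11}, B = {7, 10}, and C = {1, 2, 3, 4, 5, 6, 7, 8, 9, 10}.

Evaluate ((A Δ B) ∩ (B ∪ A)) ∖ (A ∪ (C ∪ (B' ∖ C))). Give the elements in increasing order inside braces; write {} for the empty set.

{}

A Δ B = {3, 7, 8, 11}
B ∪ A = {3, 7, 8, 10, 11}
(A Δ B) ∩ (B ∪ A) = {3, 7, 8, 11}
B' = {1, 2, 3, 4, 5, 6, 8, 9, 11}
B' ∖ C = {11}
C ∪ (B' ∖ C) = {1, 2, 3, 4, 5, 6, 7, 8, 9, 10, 11}
A ∪ (C ∪ (B' ∖ C)) = {1, 2, 3, 4, 5, 6, 7, 8, 9, 10, 11}
((A Δ B) ∩ (B ∪ A)) ∖ (A ∪ (C ∪ (B' ∖ C))) = {}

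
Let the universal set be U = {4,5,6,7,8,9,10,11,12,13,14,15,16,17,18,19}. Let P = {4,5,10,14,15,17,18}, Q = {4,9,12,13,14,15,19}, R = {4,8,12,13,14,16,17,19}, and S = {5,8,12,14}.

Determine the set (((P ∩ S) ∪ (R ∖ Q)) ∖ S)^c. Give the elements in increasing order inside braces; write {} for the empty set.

{4,5,6,7,8,9,10,11,12,13,14,15,18,19}

P ∩ S = {5,14}
R ∖ Q = {8,16,17}
(P ∩ S) ∪ (R ∖ Q) = {5,8,14,16,17}
((P ∩ S) ∪ (R ∖ Q)) ∖ S = {16,17}
(((P ∩ S) ∪ (R ∖ Q)) ∖ S)^c = {4,5,6,7,8,9,10,11,12,13,14,15,18,19}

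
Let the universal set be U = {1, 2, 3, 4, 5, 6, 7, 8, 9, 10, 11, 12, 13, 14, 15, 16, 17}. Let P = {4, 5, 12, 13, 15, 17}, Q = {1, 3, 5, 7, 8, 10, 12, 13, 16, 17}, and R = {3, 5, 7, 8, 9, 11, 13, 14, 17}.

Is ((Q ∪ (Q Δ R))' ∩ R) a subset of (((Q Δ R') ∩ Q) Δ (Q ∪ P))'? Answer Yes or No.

Q Δ R = {1, 9, 10, 11, 12, 14, 16}
Q ∪ (Q Δ R) = {1, 3, 5, 7, 8, 9, 10, 11, 12, 13, 14, 16, 17}
(Q ∪ (Q Δ R))' = {2, 4, 6, 15}
(Q ∪ (Q Δ R))' ∩ R = {}
R' = {1, 2, 4, 6, 10, 12, 15, 16}
Q Δ R' = {2, 3, 4, 5, 6, 7, 8, 13, 15, 17}
(Q Δ R') ∩ Q = {3, 5, 7, 8, 13, 17}
Q ∪ P = {1, 3, 4, 5, 7, 8, 10, 12, 13, 15, 16, 17}
((Q Δ R') ∩ Q) Δ (Q ∪ P) = {1, 4, 10, 12, 15, 16}
(((Q Δ R') ∩ Q) Δ (Q ∪ P))' = {2, 3, 5, 6, 7, 8, 9, 11, 13, 14, 17}
Every element of {} is in {2, 3, 5, 6, 7, 8, 9, 11, 13, 14, 17}, so (Q ∪ (Q Δ R))' ∩ R ⊆ (((Q Δ R') ∩ Q) Δ (Q ∪ P))'.

Yes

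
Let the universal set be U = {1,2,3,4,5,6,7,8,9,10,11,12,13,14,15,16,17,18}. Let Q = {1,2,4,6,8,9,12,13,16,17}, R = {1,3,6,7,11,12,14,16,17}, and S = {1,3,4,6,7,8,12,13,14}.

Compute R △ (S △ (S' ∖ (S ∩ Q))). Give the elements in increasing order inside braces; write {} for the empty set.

{2,4,5,8,9,10,13,15,18}

S' = {2,5,9,10,11,15,16,17,18}
S ∩ Q = {1,4,6,8,12,13}
S' ∖ (S ∩ Q) = {2,5,9,10,11,15,16,17,18}
S △ (S' ∖ (S ∩ Q)) = {1,2,3,4,5,6,7,8,9,10,11,12,13,14,15,16,17,18}
R △ (S △ (S' ∖ (S ∩ Q))) = {2,4,5,8,9,10,13,15,18}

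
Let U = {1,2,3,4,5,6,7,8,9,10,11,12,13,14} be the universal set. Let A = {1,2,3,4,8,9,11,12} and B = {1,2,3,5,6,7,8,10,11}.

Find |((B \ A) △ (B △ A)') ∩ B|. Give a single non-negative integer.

9

B \ A = {5,6,7,10}
B △ A = {4,5,6,7,9,10,12}
(B △ A)' = {1,2,3,8,11,13,14}
(B \ A) △ (B △ A)' = {1,2,3,5,6,7,8,10,11,13,14}
((B \ A) △ (B △ A)') ∩ B = {1,2,3,5,6,7,8,10,11}
|((B \ A) △ (B △ A)') ∩ B| = 9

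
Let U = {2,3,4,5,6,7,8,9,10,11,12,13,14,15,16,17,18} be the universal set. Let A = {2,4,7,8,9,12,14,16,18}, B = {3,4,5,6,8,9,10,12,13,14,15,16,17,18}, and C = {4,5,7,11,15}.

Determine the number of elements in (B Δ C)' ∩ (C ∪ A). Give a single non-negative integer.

4

B Δ C = {3,6,7,8,9,10,11,12,13,14,16,17,18}
(B Δ C)' = {2,4,5,15}
C ∪ A = {2,4,5,7,8,9,11,12,14,15,16,18}
(B Δ C)' ∩ (C ∪ A) = {2,4,5,15}
|(B Δ C)' ∩ (C ∪ A)| = 4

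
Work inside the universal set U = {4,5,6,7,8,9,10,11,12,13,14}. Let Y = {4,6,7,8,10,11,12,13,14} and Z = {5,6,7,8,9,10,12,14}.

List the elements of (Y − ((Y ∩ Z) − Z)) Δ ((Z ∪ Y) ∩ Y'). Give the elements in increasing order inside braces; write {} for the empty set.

{4,5,6,7,8,9,10,11,12,13,14}

Y ∩ Z = {6,7,8,10,12,14}
(Y ∩ Z) − Z = {}
Y − ((Y ∩ Z) − Z) = {4,6,7,8,10,11,12,13,14}
Z ∪ Y = {4,5,6,7,8,9,10,11,12,13,14}
Y' = {5,9}
(Z ∪ Y) ∩ Y' = {5,9}
(Y − ((Y ∩ Z) − Z)) Δ ((Z ∪ Y) ∩ Y') = {4,5,6,7,8,9,10,11,12,13,14}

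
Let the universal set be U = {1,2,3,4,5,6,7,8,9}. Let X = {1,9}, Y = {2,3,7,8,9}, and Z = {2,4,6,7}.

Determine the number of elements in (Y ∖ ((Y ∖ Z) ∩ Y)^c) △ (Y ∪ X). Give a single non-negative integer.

3

Y ∖ Z = {3,8,9}
(Y ∖ Z) ∩ Y = {3,8,9}
((Y ∖ Z) ∩ Y)^c = {1,2,4,5,6,7}
Y ∖ ((Y ∖ Z) ∩ Y)^c = {3,8,9}
Y ∪ X = {1,2,3,7,8,9}
(Y ∖ ((Y ∖ Z) ∩ Y)^c) △ (Y ∪ X) = {1,2,7}
|(Y ∖ ((Y ∖ Z) ∩ Y)^c) △ (Y ∪ X)| = 3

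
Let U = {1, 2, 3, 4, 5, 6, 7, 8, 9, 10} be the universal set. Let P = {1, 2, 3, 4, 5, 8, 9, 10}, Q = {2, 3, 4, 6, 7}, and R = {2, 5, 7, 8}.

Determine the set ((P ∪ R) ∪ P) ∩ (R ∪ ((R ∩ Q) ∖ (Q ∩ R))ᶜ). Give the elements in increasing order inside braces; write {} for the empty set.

{1, 2, 3, 4, 5, 7, 8, 9, 10}

P ∪ R = {1, 2, 3, 4, 5, 7, 8, 9, 10}
(P ∪ R) ∪ P = {1, 2, 3, 4, 5, 7, 8, 9, 10}
R ∩ Q = {2, 7}
Q ∩ R = {2, 7}
(R ∩ Q) ∖ (Q ∩ R) = {}
((R ∩ Q) ∖ (Q ∩ R))ᶜ = {1, 2, 3, 4, 5, 6, 7, 8, 9, 10}
R ∪ ((R ∩ Q) ∖ (Q ∩ R))ᶜ = {1, 2, 3, 4, 5, 6, 7, 8, 9, 10}
((P ∪ R) ∪ P) ∩ (R ∪ ((R ∩ Q) ∖ (Q ∩ R))ᶜ) = {1, 2, 3, 4, 5, 7, 8, 9, 10}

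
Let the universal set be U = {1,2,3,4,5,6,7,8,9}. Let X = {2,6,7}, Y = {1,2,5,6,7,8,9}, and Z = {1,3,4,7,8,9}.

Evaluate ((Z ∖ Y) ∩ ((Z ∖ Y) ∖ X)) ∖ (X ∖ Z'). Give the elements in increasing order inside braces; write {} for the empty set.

{3,4}

Z ∖ Y = {3,4}
(Z ∖ Y) ∖ X = {3,4}
(Z ∖ Y) ∩ ((Z ∖ Y) ∖ X) = {3,4}
Z' = {2,5,6}
X ∖ Z' = {7}
((Z ∖ Y) ∩ ((Z ∖ Y) ∖ X)) ∖ (X ∖ Z') = {3,4}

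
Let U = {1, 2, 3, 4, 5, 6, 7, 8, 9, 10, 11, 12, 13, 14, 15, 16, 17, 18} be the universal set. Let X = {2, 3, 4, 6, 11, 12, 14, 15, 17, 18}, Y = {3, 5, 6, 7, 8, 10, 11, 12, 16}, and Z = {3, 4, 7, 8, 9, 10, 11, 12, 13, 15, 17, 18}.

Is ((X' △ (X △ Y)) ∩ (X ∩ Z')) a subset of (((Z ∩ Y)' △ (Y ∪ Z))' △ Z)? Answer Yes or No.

X' = {1, 5, 7, 8, 9, 10, 13, 16}
X △ Y = {2, 4, 5, 7, 8, 10, 14, 15, 16, 17, 18}
X' △ (X △ Y) = {1, 2, 4, 9, 13, 14, 15, 17, 18}
Z' = {1, 2, 5, 6, 14, 16}
X ∩ Z' = {2, 6, 14}
(X' △ (X △ Y)) ∩ (X ∩ Z') = {2, 14}
Z ∩ Y = {3, 7, 8, 10, 11, 12}
(Z ∩ Y)' = {1, 2, 4, 5, 6, 9, 13, 14, 15, 16, 17, 18}
Y ∪ Z = {3, 4, 5, 6, 7, 8, 9, 10, 11, 12, 13, 15, 16, 17, 18}
(Z ∩ Y)' △ (Y ∪ Z) = {1, 2, 3, 7, 8, 10, 11, 12, 14}
((Z ∩ Y)' △ (Y ∪ Z))' = {4, 5, 6, 9, 13, 15, 16, 17, 18}
((Z ∩ Y)' △ (Y ∪ Z))' △ Z = {3, 5, 6, 7, 8, 10, 11, 12, 16}
2 ∈ (X' △ (X △ Y)) ∩ (X ∩ Z') but 2 ∉ ((Z ∩ Y)' △ (Y ∪ Z))' △ Z, so the inclusion fails.

No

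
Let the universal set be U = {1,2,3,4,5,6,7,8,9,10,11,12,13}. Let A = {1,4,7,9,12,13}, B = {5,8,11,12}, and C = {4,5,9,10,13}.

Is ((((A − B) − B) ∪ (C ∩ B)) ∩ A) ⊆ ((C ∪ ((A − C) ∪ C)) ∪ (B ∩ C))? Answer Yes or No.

Yes

A − B = {1,4,7,9,13}
(A − B) − B = {1,4,7,9,13}
C ∩ B = {5}
((A − B) − B) ∪ (C ∩ B) = {1,4,5,7,9,13}
(((A − B) − B) ∪ (C ∩ B)) ∩ A = {1,4,7,9,13}
A − C = {1,7,12}
(A − C) ∪ C = {1,4,5,7,9,10,12,13}
C ∪ ((A − C) ∪ C) = {1,4,5,7,9,10,12,13}
B ∩ C = {5}
(C ∪ ((A − C) ∪ C)) ∪ (B ∩ C) = {1,4,5,7,9,10,12,13}
Every element of {1,4,7,9,13} is in {1,4,5,7,9,10,12,13}, so (((A − B) − B) ∪ (C ∩ B)) ∩ A ⊆ (C ∪ ((A − C) ∪ C)) ∪ (B ∩ C).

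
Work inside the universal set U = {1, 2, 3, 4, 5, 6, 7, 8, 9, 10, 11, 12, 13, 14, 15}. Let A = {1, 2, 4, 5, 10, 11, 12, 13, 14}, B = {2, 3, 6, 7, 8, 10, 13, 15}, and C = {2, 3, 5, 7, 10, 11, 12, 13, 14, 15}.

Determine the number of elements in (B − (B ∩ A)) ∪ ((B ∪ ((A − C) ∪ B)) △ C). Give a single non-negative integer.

B ∩ A = {2, 10, 13}
B − (B ∩ A) = {3, 6, 7, 8, 15}
A − C = {1, 4}
(A − C) ∪ B = {1, 2, 3, 4, 6, 7, 8, 10, 13, 15}
B ∪ ((A − C) ∪ B) = {1, 2, 3, 4, 6, 7, 8, 10, 13, 15}
(B ∪ ((A − C) ∪ B)) △ C = {1, 4, 5, 6, 8, 11, 12, 14}
(B − (B ∩ A)) ∪ ((B ∪ ((A − C) ∪ B)) △ C) = {1, 3, 4, 5, 6, 7, 8, 11, 12, 14, 15}
|(B − (B ∩ A)) ∪ ((B ∪ ((A − C) ∪ B)) △ C)| = 11

11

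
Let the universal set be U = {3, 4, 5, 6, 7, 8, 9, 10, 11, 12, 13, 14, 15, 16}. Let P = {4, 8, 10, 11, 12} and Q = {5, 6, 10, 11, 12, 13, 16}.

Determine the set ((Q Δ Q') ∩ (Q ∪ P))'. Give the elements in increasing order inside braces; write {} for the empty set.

Q' = {3, 4, 7, 8, 9, 14, 15}
Q Δ Q' = {3, 4, 5, 6, 7, 8, 9, 10, 11, 12, 13, 14, 15, 16}
Q ∪ P = {4, 5, 6, 8, 10, 11, 12, 13, 16}
(Q Δ Q') ∩ (Q ∪ P) = {4, 5, 6, 8, 10, 11, 12, 13, 16}
((Q Δ Q') ∩ (Q ∪ P))' = {3, 7, 9, 14, 15}

{3, 7, 9, 14, 15}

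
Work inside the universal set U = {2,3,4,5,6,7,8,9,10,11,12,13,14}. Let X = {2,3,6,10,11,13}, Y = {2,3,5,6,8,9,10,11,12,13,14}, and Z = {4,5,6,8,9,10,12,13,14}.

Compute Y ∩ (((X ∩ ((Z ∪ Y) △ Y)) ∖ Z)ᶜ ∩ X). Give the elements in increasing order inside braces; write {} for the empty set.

Z ∪ Y = {2,3,4,5,6,8,9,10,11,12,13,14}
(Z ∪ Y) △ Y = {4}
X ∩ ((Z ∪ Y) △ Y) = {}
(X ∩ ((Z ∪ Y) △ Y)) ∖ Z = {}
((X ∩ ((Z ∪ Y) △ Y)) ∖ Z)ᶜ = {2,3,4,5,6,7,8,9,10,11,12,13,14}
((X ∩ ((Z ∪ Y) △ Y)) ∖ Z)ᶜ ∩ X = {2,3,6,10,11,13}
Y ∩ (((X ∩ ((Z ∪ Y) △ Y)) ∖ Z)ᶜ ∩ X) = {2,3,6,10,11,13}

{2,3,6,10,11,13}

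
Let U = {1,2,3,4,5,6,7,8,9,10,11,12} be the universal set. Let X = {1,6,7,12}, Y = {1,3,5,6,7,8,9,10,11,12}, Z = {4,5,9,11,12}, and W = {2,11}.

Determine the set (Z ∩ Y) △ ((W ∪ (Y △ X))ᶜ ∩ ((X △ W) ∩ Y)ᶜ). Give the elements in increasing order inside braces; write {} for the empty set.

Z ∩ Y = {5,9,11,12}
Y △ X = {3,5,8,9,10,11}
W ∪ (Y △ X) = {2,3,5,8,9,10,11}
(W ∪ (Y △ X))ᶜ = {1,4,6,7,12}
X △ W = {1,2,6,7,11,12}
(X △ W) ∩ Y = {1,6,7,11,12}
((X △ W) ∩ Y)ᶜ = {2,3,4,5,8,9,10}
(W ∪ (Y △ X))ᶜ ∩ ((X △ W) ∩ Y)ᶜ = {4}
(Z ∩ Y) △ ((W ∪ (Y △ X))ᶜ ∩ ((X △ W) ∩ Y)ᶜ) = {4,5,9,11,12}

{4,5,9,11,12}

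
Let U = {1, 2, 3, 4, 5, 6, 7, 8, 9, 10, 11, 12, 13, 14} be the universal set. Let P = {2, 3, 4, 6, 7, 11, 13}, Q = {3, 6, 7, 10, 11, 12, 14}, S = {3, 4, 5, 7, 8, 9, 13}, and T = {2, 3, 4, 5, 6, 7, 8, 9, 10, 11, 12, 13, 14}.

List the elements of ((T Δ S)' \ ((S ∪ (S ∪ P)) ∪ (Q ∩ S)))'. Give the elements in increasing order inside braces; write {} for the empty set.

{2, 3, 4, 5, 6, 7, 8, 9, 10, 11, 12, 13, 14}

T Δ S = {2, 6, 10, 11, 12, 14}
(T Δ S)' = {1, 3, 4, 5, 7, 8, 9, 13}
S ∪ P = {2, 3, 4, 5, 6, 7, 8, 9, 11, 13}
S ∪ (S ∪ P) = {2, 3, 4, 5, 6, 7, 8, 9, 11, 13}
Q ∩ S = {3, 7}
(S ∪ (S ∪ P)) ∪ (Q ∩ S) = {2, 3, 4, 5, 6, 7, 8, 9, 11, 13}
(T Δ S)' \ ((S ∪ (S ∪ P)) ∪ (Q ∩ S)) = {1}
((T Δ S)' \ ((S ∪ (S ∪ P)) ∪ (Q ∩ S)))' = {2, 3, 4, 5, 6, 7, 8, 9, 10, 11, 12, 13, 14}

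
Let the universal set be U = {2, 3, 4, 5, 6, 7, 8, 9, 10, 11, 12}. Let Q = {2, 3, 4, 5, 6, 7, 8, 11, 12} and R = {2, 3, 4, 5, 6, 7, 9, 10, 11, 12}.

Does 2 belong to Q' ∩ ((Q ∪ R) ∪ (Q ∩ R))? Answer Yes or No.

No

2 ∈ Q, so 2 ∉ Q'
2 ∈ Q and 2 ∈ R, so 2 ∈ Q ∪ R
2 ∈ Q and 2 ∈ R, so 2 ∈ Q ∩ R
2 ∈ (Q ∪ R) and 2 ∈ (Q ∩ R), so 2 ∈ (Q ∪ R) ∪ (Q ∩ R)
2 ∉ Q' and 2 ∈ ((Q ∪ R) ∪ (Q ∩ R)), so 2 ∉ Q' ∩ ((Q ∪ R) ∪ (Q ∩ R))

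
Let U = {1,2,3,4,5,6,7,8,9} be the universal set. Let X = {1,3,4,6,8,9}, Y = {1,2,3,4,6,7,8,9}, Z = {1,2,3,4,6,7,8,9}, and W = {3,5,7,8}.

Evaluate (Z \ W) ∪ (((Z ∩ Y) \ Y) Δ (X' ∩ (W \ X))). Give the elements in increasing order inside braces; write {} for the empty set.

{1,2,4,5,6,7,9}

Z \ W = {1,2,4,6,9}
Z ∩ Y = {1,2,3,4,6,7,8,9}
(Z ∩ Y) \ Y = {}
X' = {2,5,7}
W \ X = {5,7}
X' ∩ (W \ X) = {5,7}
((Z ∩ Y) \ Y) Δ (X' ∩ (W \ X)) = {5,7}
(Z \ W) ∪ (((Z ∩ Y) \ Y) Δ (X' ∩ (W \ X))) = {1,2,4,5,6,7,9}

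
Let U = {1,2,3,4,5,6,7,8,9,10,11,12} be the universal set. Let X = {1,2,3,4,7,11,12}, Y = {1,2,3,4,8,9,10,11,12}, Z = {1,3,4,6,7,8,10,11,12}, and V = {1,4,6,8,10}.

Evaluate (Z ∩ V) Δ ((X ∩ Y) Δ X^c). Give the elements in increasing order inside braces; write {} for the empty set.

Z ∩ V = {1,4,6,8,10}
X ∩ Y = {1,2,3,4,11,12}
X^c = {5,6,8,9,10}
(X ∩ Y) Δ X^c = {1,2,3,4,5,6,8,9,10,11,12}
(Z ∩ V) Δ ((X ∩ Y) Δ X^c) = {2,3,5,9,11,12}

{2,3,5,9,11,12}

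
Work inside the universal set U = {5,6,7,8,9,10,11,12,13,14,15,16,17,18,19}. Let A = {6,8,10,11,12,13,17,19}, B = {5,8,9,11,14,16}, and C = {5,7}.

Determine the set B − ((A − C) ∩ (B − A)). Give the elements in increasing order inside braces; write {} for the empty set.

A − C = {6,8,10,11,12,13,17,19}
B − A = {5,9,14,16}
(A − C) ∩ (B − A) = {}
B − ((A − C) ∩ (B − A)) = {5,8,9,11,14,16}

{5,8,9,11,14,16}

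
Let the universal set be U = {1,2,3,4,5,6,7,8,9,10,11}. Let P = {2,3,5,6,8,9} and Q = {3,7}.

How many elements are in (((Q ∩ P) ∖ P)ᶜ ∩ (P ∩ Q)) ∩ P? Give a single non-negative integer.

1

Q ∩ P = {3}
(Q ∩ P) ∖ P = {}
((Q ∩ P) ∖ P)ᶜ = {1,2,3,4,5,6,7,8,9,10,11}
P ∩ Q = {3}
((Q ∩ P) ∖ P)ᶜ ∩ (P ∩ Q) = {3}
(((Q ∩ P) ∖ P)ᶜ ∩ (P ∩ Q)) ∩ P = {3}
|(((Q ∩ P) ∖ P)ᶜ ∩ (P ∩ Q)) ∩ P| = 1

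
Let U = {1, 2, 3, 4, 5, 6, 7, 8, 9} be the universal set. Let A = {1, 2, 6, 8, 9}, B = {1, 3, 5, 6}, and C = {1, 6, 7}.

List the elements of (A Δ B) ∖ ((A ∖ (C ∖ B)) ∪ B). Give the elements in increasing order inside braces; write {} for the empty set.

{}

A Δ B = {2, 3, 5, 8, 9}
C ∖ B = {7}
A ∖ (C ∖ B) = {1, 2, 6, 8, 9}
(A ∖ (C ∖ B)) ∪ B = {1, 2, 3, 5, 6, 8, 9}
(A Δ B) ∖ ((A ∖ (C ∖ B)) ∪ B) = {}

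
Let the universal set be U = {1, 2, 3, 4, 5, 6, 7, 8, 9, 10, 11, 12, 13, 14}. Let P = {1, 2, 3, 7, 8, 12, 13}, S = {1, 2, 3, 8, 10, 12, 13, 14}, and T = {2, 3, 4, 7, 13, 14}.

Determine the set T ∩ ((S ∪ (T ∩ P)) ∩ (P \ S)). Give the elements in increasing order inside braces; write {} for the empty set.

T ∩ P = {2, 3, 7, 13}
S ∪ (T ∩ P) = {1, 2, 3, 7, 8, 10, 12, 13, 14}
P \ S = {7}
(S ∪ (T ∩ P)) ∩ (P \ S) = {7}
T ∩ ((S ∪ (T ∩ P)) ∩ (P \ S)) = {7}

{7}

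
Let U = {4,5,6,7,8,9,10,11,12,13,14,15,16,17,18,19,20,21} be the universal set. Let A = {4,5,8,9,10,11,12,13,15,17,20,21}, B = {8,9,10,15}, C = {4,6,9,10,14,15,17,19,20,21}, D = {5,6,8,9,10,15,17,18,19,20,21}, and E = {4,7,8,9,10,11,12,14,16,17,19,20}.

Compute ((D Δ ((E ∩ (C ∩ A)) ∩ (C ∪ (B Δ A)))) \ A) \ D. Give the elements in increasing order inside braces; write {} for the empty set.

{}

C ∩ A = {4,9,10,15,17,20,21}
E ∩ (C ∩ A) = {4,9,10,17,20}
B Δ A = {4,5,11,12,13,17,20,21}
C ∪ (B Δ A) = {4,5,6,9,10,11,12,13,14,15,17,19,20,21}
(E ∩ (C ∩ A)) ∩ (C ∪ (B Δ A)) = {4,9,10,17,20}
D Δ ((E ∩ (C ∩ A)) ∩ (C ∪ (B Δ A))) = {4,5,6,8,15,18,19,21}
(D Δ ((E ∩ (C ∩ A)) ∩ (C ∪ (B Δ A)))) \ A = {6,18,19}
((D Δ ((E ∩ (C ∩ A)) ∩ (C ∪ (B Δ A)))) \ A) \ D = {}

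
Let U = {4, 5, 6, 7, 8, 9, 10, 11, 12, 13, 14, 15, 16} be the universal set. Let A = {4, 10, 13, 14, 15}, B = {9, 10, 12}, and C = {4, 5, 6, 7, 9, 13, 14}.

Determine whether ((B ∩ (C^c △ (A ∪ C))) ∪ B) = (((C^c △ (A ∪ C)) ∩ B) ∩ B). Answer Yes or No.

No

C^c = {8, 10, 11, 12, 15, 16}
A ∪ C = {4, 5, 6, 7, 9, 10, 13, 14, 15}
C^c △ (A ∪ C) = {4, 5, 6, 7, 8, 9, 11, 12, 13, 14, 16}
B ∩ (C^c △ (A ∪ C)) = {9, 12}
(B ∩ (C^c △ (A ∪ C))) ∪ B = {9, 10, 12}
(C^c △ (A ∪ C)) ∩ B = {9, 12}
((C^c △ (A ∪ C)) ∩ B) ∩ B = {9, 12}
10 ∈ (B ∩ (C^c △ (A ∪ C))) ∪ B but 10 ∉ ((C^c △ (A ∪ C)) ∩ B) ∩ B, so they differ.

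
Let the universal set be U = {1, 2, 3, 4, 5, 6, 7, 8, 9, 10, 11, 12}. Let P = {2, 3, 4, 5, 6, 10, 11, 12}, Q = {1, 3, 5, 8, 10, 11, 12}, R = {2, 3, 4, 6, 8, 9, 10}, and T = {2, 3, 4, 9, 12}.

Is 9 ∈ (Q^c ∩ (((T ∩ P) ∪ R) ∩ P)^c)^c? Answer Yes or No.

9 ∉ Q, so 9 ∈ Q^c
9 ∈ T and 9 ∉ P, so 9 ∉ T ∩ P
9 ∉ (T ∩ P) and 9 ∈ R, so 9 ∈ (T ∩ P) ∪ R
9 ∈ ((T ∩ P) ∪ R) and 9 ∉ P, so 9 ∉ ((T ∩ P) ∪ R) ∩ P
9 ∈ (((T ∩ P) ∪ R) ∩ P)^c since 9 ∉ (((T ∩ P) ∪ R) ∩ P)
9 ∈ Q^c and 9 ∈ (((T ∩ P) ∪ R) ∩ P)^c, so 9 ∈ Q^c ∩ (((T ∩ P) ∪ R) ∩ P)^c
9 ∉ (Q^c ∩ (((T ∩ P) ∪ R) ∩ P)^c)^c since 9 ∈ (Q^c ∩ (((T ∩ P) ∪ R) ∩ P)^c)

No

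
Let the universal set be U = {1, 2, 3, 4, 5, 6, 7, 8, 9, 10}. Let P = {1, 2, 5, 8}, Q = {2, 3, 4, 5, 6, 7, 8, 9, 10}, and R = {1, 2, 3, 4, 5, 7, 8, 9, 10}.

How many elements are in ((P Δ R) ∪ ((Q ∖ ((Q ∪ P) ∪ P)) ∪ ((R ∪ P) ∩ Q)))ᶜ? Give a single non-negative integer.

P Δ R = {3, 4, 7, 9, 10}
Q ∪ P = {1, 2, 3, 4, 5, 6, 7, 8, 9, 10}
(Q ∪ P) ∪ P = {1, 2, 3, 4, 5, 6, 7, 8, 9, 10}
Q ∖ ((Q ∪ P) ∪ P) = {}
R ∪ P = {1, 2, 3, 4, 5, 7, 8, 9, 10}
(R ∪ P) ∩ Q = {2, 3, 4, 5, 7, 8, 9, 10}
(Q ∖ ((Q ∪ P) ∪ P)) ∪ ((R ∪ P) ∩ Q) = {2, 3, 4, 5, 7, 8, 9, 10}
(P Δ R) ∪ ((Q ∖ ((Q ∪ P) ∪ P)) ∪ ((R ∪ P) ∩ Q)) = {2, 3, 4, 5, 7, 8, 9, 10}
((P Δ R) ∪ ((Q ∖ ((Q ∪ P) ∪ P)) ∪ ((R ∪ P) ∩ Q)))ᶜ = {1, 6}
|((P Δ R) ∪ ((Q ∖ ((Q ∪ P) ∪ P)) ∪ ((R ∪ P) ∩ Q)))ᶜ| = 2

2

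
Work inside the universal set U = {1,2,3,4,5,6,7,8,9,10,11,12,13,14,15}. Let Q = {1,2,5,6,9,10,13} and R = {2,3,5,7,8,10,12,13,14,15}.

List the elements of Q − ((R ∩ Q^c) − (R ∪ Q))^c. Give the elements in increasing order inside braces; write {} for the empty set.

{}

Q^c = {3,4,7,8,11,12,14,15}
R ∩ Q^c = {3,7,8,12,14,15}
R ∪ Q = {1,2,3,5,6,7,8,9,10,12,13,14,15}
(R ∩ Q^c) − (R ∪ Q) = {}
((R ∩ Q^c) − (R ∪ Q))^c = {1,2,3,4,5,6,7,8,9,10,11,12,13,14,15}
Q − ((R ∩ Q^c) − (R ∪ Q))^c = {}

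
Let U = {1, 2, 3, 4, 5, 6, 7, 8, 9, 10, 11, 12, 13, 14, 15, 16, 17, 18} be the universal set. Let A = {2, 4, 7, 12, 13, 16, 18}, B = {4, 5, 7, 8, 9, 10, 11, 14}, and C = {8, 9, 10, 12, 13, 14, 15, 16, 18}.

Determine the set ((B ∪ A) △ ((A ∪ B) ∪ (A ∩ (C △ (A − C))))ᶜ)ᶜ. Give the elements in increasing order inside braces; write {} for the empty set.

B ∪ A = {2, 4, 5, 7, 8, 9, 10, 11, 12, 13, 14, 16, 18}
A ∪ B = {2, 4, 5, 7, 8, 9, 10, 11, 12, 13, 14, 16, 18}
A − C = {2, 4, 7}
C △ (A − C) = {2, 4, 7, 8, 9, 10, 12, 13, 14, 15, 16, 18}
A ∩ (C △ (A − C)) = {2, 4, 7, 12, 13, 16, 18}
(A ∪ B) ∪ (A ∩ (C △ (A − C))) = {2, 4, 5, 7, 8, 9, 10, 11, 12, 13, 14, 16, 18}
((A ∪ B) ∪ (A ∩ (C △ (A − C))))ᶜ = {1, 3, 6, 15, 17}
(B ∪ A) △ ((A ∪ B) ∪ (A ∩ (C △ (A − C))))ᶜ = {1, 2, 3, 4, 5, 6, 7, 8, 9, 10, 11, 12, 13, 14, 15, 16, 17, 18}
((B ∪ A) △ ((A ∪ B) ∪ (A ∩ (C △ (A − C))))ᶜ)ᶜ = {}

{}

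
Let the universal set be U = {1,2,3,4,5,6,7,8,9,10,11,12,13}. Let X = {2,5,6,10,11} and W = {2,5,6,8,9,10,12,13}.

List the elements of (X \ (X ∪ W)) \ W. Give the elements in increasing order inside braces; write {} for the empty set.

{}

X ∪ W = {2,5,6,8,9,10,11,12,13}
X \ (X ∪ W) = {}
(X \ (X ∪ W)) \ W = {}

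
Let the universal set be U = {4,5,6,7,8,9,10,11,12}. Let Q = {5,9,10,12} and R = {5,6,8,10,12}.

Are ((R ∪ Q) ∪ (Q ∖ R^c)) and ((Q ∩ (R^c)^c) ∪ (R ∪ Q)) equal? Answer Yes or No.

R ∪ Q = {5,6,8,9,10,12}
R^c = {4,7,9,11}
Q ∖ R^c = {5,10,12}
(R ∪ Q) ∪ (Q ∖ R^c) = {5,6,8,9,10,12}
(R^c)^c = {5,6,8,10,12}
Q ∩ (R^c)^c = {5,10,12}
(Q ∩ (R^c)^c) ∪ (R ∪ Q) = {5,6,8,9,10,12}
Both equal {5,6,8,9,10,12}, so (R ∪ Q) ∪ (Q ∖ R^c) = (Q ∩ (R^c)^c) ∪ (R ∪ Q).

Yes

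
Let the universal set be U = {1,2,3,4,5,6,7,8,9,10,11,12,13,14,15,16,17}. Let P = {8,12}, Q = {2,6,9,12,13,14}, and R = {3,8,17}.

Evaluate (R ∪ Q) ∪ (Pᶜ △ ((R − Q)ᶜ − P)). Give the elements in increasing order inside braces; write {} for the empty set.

{2,3,6,8,9,12,13,14,17}

R ∪ Q = {2,3,6,8,9,12,13,14,17}
Pᶜ = {1,2,3,4,5,6,7,9,10,11,13,14,15,16,17}
R − Q = {3,8,17}
(R − Q)ᶜ = {1,2,4,5,6,7,9,10,11,12,13,14,15,16}
(R − Q)ᶜ − P = {1,2,4,5,6,7,9,10,11,13,14,15,16}
Pᶜ △ ((R − Q)ᶜ − P) = {3,17}
(R ∪ Q) ∪ (Pᶜ △ ((R − Q)ᶜ − P)) = {2,3,6,8,9,12,13,14,17}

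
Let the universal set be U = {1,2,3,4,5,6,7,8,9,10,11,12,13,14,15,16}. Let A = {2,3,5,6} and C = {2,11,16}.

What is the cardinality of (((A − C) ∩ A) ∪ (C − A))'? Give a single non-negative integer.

11

A − C = {3,5,6}
(A − C) ∩ A = {3,5,6}
C − A = {11,16}
((A − C) ∩ A) ∪ (C − A) = {3,5,6,11,16}
(((A − C) ∩ A) ∪ (C − A))' = {1,2,4,7,8,9,10,12,13,14,15}
|(((A − C) ∩ A) ∪ (C − A))'| = 11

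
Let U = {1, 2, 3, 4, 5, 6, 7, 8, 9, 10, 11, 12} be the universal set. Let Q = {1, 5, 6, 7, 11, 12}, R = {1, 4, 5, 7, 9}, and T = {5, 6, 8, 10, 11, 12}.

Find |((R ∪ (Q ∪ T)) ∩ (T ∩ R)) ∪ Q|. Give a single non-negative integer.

Q ∪ T = {1, 5, 6, 7, 8, 10, 11, 12}
R ∪ (Q ∪ T) = {1, 4, 5, 6, 7, 8, 9, 10, 11, 12}
T ∩ R = {5}
(R ∪ (Q ∪ T)) ∩ (T ∩ R) = {5}
((R ∪ (Q ∪ T)) ∩ (T ∩ R)) ∪ Q = {1, 5, 6, 7, 11, 12}
|((R ∪ (Q ∪ T)) ∩ (T ∩ R)) ∪ Q| = 6

6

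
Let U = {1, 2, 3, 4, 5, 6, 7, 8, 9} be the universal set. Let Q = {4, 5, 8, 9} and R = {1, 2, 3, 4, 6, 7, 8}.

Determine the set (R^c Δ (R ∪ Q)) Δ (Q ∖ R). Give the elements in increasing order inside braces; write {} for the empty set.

{1, 2, 3, 4, 5, 6, 7, 8, 9}

R^c = {5, 9}
R ∪ Q = {1, 2, 3, 4, 5, 6, 7, 8, 9}
R^c Δ (R ∪ Q) = {1, 2, 3, 4, 6, 7, 8}
Q ∖ R = {5, 9}
(R^c Δ (R ∪ Q)) Δ (Q ∖ R) = {1, 2, 3, 4, 5, 6, 7, 8, 9}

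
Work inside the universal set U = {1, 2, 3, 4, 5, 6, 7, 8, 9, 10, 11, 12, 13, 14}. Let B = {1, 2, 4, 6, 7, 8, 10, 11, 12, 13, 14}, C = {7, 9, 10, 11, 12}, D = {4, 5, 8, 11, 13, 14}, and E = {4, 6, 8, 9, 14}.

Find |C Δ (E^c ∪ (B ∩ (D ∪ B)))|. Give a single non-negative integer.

10

E^c = {1, 2, 3, 5, 7, 10, 11, 12, 13}
D ∪ B = {1, 2, 4, 5, 6, 7, 8, 10, 11, 12, 13, 14}
B ∩ (D ∪ B) = {1, 2, 4, 6, 7, 8, 10, 11, 12, 13, 14}
E^c ∪ (B ∩ (D ∪ B)) = {1, 2, 3, 4, 5, 6, 7, 8, 10, 11, 12, 13, 14}
C Δ (E^c ∪ (B ∩ (D ∪ B))) = {1, 2, 3, 4, 5, 6, 8, 9, 13, 14}
|C Δ (E^c ∪ (B ∩ (D ∪ B)))| = 10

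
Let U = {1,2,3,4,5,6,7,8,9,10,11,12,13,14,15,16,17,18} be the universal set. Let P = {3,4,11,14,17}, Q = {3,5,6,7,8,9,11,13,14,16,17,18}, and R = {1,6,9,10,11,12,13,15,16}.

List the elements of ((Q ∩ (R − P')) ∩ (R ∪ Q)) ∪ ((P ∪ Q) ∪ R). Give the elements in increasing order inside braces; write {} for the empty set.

P' = {1,2,5,6,7,8,9,10,12,13,15,16,18}
R − P' = {11}
Q ∩ (R − P') = {11}
R ∪ Q = {1,3,5,6,7,8,9,10,11,12,13,14,15,16,17,18}
(Q ∩ (R − P')) ∩ (R ∪ Q) = {11}
P ∪ Q = {3,4,5,6,7,8,9,11,13,14,16,17,18}
(P ∪ Q) ∪ R = {1,3,4,5,6,7,8,9,10,11,12,13,14,15,16,17,18}
((Q ∩ (R − P')) ∩ (R ∪ Q)) ∪ ((P ∪ Q) ∪ R) = {1,3,4,5,6,7,8,9,10,11,12,13,14,15,16,17,18}

{1,3,4,5,6,7,8,9,10,11,12,13,14,15,16,17,18}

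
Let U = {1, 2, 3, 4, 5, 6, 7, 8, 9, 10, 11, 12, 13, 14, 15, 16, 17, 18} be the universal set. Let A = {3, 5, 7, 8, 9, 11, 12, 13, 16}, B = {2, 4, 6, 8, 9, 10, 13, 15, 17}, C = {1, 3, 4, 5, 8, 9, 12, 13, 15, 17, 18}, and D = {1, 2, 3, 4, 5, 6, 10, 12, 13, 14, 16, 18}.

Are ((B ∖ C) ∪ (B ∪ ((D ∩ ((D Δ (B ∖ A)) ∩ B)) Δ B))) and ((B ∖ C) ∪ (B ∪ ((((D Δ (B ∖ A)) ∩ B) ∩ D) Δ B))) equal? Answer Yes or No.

B ∖ C = {2, 6, 10}
B ∖ A = {2, 4, 6, 10, 15, 17}
D Δ (B ∖ A) = {1, 3, 5, 12, 13, 14, 15, 16, 17, 18}
(D Δ (B ∖ A)) ∩ B = {13, 15, 17}
D ∩ ((D Δ (B ∖ A)) ∩ B) = {13}
(D ∩ ((D Δ (B ∖ A)) ∩ B)) Δ B = {2, 4, 6, 8, 9, 10, 15, 17}
B ∪ ((D ∩ ((D Δ (B ∖ A)) ∩ B)) Δ B) = {2, 4, 6, 8, 9, 10, 13, 15, 17}
(B ∖ C) ∪ (B ∪ ((D ∩ ((D Δ (B ∖ A)) ∩ B)) Δ B)) = {2, 4, 6, 8, 9, 10, 13, 15, 17}
((D Δ (B ∖ A)) ∩ B) ∩ D = {13}
(((D Δ (B ∖ A)) ∩ B) ∩ D) Δ B = {2, 4, 6, 8, 9, 10, 15, 17}
B ∪ ((((D Δ (B ∖ A)) ∩ B) ∩ D) Δ B) = {2, 4, 6, 8, 9, 10, 13, 15, 17}
(B ∖ C) ∪ (B ∪ ((((D Δ (B ∖ A)) ∩ B) ∩ D) Δ B)) = {2, 4, 6, 8, 9, 10, 13, 15, 17}
Both equal {2, 4, 6, 8, 9, 10, 13, 15, 17}, so (B ∖ C) ∪ (B ∪ ((D ∩ ((D Δ (B ∖ A)) ∩ B)) Δ B)) = (B ∖ C) ∪ (B ∪ ((((D Δ (B ∖ A)) ∩ B) ∩ D) Δ B)).

Yes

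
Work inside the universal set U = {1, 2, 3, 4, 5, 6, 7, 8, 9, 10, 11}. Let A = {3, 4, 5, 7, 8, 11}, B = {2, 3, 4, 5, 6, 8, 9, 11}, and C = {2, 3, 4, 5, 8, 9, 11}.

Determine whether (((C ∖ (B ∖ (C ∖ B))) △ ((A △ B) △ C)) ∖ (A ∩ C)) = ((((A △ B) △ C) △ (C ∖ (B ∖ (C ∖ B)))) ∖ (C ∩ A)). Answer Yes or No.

Yes

C ∖ B = {}
B ∖ (C ∖ B) = {2, 3, 4, 5, 6, 8, 9, 11}
C ∖ (B ∖ (C ∖ B)) = {}
A △ B = {2, 6, 7, 9}
(A △ B) △ C = {3, 4, 5, 6, 7, 8, 11}
(C ∖ (B ∖ (C ∖ B))) △ ((A △ B) △ C) = {3, 4, 5, 6, 7, 8, 11}
A ∩ C = {3, 4, 5, 8, 11}
((C ∖ (B ∖ (C ∖ B))) △ ((A △ B) △ C)) ∖ (A ∩ C) = {6, 7}
((A △ B) △ C) △ (C ∖ (B ∖ (C ∖ B))) = {3, 4, 5, 6, 7, 8, 11}
C ∩ A = {3, 4, 5, 8, 11}
(((A △ B) △ C) △ (C ∖ (B ∖ (C ∖ B)))) ∖ (C ∩ A) = {6, 7}
Both equal {6, 7}, so ((C ∖ (B ∖ (C ∖ B))) △ ((A △ B) △ C)) ∖ (A ∩ C) = (((A △ B) △ C) △ (C ∖ (B ∖ (C ∖ B)))) ∖ (C ∩ A).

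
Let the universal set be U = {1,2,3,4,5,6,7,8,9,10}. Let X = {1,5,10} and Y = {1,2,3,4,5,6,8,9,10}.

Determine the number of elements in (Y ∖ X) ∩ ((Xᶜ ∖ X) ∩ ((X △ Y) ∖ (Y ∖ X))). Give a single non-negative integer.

Y ∖ X = {2,3,4,6,8,9}
Xᶜ = {2,3,4,6,7,8,9}
Xᶜ ∖ X = {2,3,4,6,7,8,9}
X △ Y = {2,3,4,6,8,9}
(X △ Y) ∖ (Y ∖ X) = {}
(Xᶜ ∖ X) ∩ ((X △ Y) ∖ (Y ∖ X)) = {}
(Y ∖ X) ∩ ((Xᶜ ∖ X) ∩ ((X △ Y) ∖ (Y ∖ X))) = {}
|(Y ∖ X) ∩ ((Xᶜ ∖ X) ∩ ((X △ Y) ∖ (Y ∖ X)))| = 0

0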